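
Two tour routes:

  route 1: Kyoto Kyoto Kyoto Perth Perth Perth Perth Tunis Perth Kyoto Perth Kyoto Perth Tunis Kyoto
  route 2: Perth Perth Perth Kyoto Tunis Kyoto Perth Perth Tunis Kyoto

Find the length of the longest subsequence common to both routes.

Taking Perth at route 1[4]=route 2[1]; then Perth at route 1[5]=route 2[2]; then Perth at route 1[6]=route 2[3]; then Tunis at route 1[8]=route 2[5]; then Kyoto at route 1[10]=route 2[6]; then Perth at route 1[11]=route 2[7]; then Perth at route 1[13]=route 2[8]; then Tunis at route 1[14]=route 2[9]; then Kyoto at route 1[15]=route 2[10] gives a common subsequence of length 9. The LCS DP gives dp[15][10] = 9, so this is optimal.

9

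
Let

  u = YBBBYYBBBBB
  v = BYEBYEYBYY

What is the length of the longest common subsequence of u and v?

Match Y [1,2], then B [2,4], then B [4,8], then Y [5,9], then Y [6,10] — 5 characters in the same relative order in both. Since dp[11][10] = 5, nothing longer is possible.

5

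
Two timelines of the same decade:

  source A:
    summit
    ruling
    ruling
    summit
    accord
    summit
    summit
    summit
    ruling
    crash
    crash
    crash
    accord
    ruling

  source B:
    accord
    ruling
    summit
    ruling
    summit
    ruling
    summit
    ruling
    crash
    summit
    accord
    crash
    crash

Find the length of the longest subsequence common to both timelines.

Match summit (source A #1, source B #3), then ruling (source A #2, source B #4), then ruling (source A #3, source B #6), then summit (source A #8, source B #7), then ruling (source A #9, source B #8), then crash (source A #10, source B #9), then crash (source A #11, source B #12), then crash (source A #12, source B #13) — 8 events in the same relative order in both, and the DP table's final entry dp[14][13] is also 8, so no common subsequence is longer.

8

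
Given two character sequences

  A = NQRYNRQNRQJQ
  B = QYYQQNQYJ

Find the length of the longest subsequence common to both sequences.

6

Let dp[i][j] be the LCS length of the first i characters of A and the first j characters of B. dp[i][j] = dp[i-1][j-1]+1 when the i-th and j-th characters match, else max(dp[i-1][j], dp[i][j-1]).
    ·  Q  Y  Y  Q  Q  N  Q  Y  J
 ·  0  0  0  0  0  0  0  0  0  0
 N  0  0  0  0  0  0  1  1  1  1
 Q  0  1  1  1  1  1  1  2  2  2
 R  0  1  1  1  1  1  1  2  2  2
 Y  0  1  2  2  2  2  2  2  3  3
 N  0  1  2  2  2  2  3  3  3  3
 R  0  1  2  2  2  2  3  3  3  3
 Q  0  1  2  2  3  3  3  4  4  4
 N  0  1  2  2  3  3  4  4  4  4
 R  0  1  2  2  3  3  4  4  4  4
 Q  0  1  2  2  3  4  4  5  5  5
 J  0  1  2  2  3  4  4  5  5  6
 Q  0  1  2  2  3  4  4  5  5  6
dp[12][9] = 6. One LCS (by backtracking along matches): QYQNQJ.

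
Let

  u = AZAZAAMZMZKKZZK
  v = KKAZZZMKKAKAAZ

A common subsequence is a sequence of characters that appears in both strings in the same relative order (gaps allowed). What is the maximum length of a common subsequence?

8

One common subsequence of length 8: A at u[1]=v[3] → Z at u[2]=v[4] → Z at u[4]=v[5] → Z at u[8]=v[6] → M at u[9]=v[7] → K at u[11]=v[9] → K at u[12]=v[11] → Z at u[14]=v[14]. The LCS DP gives dp[15][14] = 8, so this is optimal.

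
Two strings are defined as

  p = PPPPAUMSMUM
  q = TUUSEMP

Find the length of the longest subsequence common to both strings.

3

Taking U [6,3]; then S [8,4]; then M [9,6] gives a common subsequence of length 3. Since dp[11][7] = 3, nothing longer is possible.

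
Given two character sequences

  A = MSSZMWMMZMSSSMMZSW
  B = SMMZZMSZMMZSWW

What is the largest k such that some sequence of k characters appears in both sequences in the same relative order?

11

Match S (A #3, B #1), then M (A #5, B #2), then M (A #7, B #3), then Z (A #9, B #5), then M (A #10, B #6), then S (A #11, B #7), then M (A #14, B #9), then M (A #15, B #10), then Z (A #16, B #11), then S (A #17, B #12), then W (A #18, B #14) — 11 characters in the same relative order in both. dp[18][14] = 11 confirms this is the maximum.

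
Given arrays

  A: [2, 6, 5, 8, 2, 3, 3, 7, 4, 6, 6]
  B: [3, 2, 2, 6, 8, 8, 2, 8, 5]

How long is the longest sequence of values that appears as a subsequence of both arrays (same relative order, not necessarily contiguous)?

One common subsequence of length 4: 2 (A #1, B #3), 6 (A #2, B #4), 8 (A #4, B #6), 2 (A #5, B #7). dp[11][9] = 4 confirms this is the maximum.

4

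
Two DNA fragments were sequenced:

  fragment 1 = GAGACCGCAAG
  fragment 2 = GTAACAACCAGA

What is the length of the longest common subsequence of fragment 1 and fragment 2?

8

One common subsequence of length 8: G at fragment 1[1]=fragment 2[1], A at fragment 1[2]=fragment 2[3], A at fragment 1[4]=fragment 2[4], C at fragment 1[5]=fragment 2[5], C at fragment 1[6]=fragment 2[8], C at fragment 1[8]=fragment 2[9], A at fragment 1[9]=fragment 2[10], A at fragment 1[10]=fragment 2[12]. Since dp[11][12] = 8, nothing longer is possible.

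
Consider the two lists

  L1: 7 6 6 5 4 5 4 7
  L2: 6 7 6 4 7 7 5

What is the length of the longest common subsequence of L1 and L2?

Let dp[i][j] be the LCS length of the first i values of L1 and the first j values of L2. dp[i][j] = dp[i-1][j-1]+1 when the i-th and j-th values match, else max(dp[i-1][j], dp[i][j-1]).
    ·  6  7  6  4  7  7  5
 ·  0  0  0  0  0  0  0  0
 7  0  0  1  1  1  1  1  1
 6  0  1  1  2  2  2  2  2
 6  0  1  1  2  2  2  2  2
 5  0  1  1  2  2  2  2  3
 4  0  1  1  2  3  3  3  3
 5  0  1  1  2  3  3  3  4
 4  0  1  1  2  3  3  3  4
 7  0  1  2  2  3  4  4  4
dp[8][7] = 4. One LCS (by backtracking along matches): 7, 6, 4, 5.

4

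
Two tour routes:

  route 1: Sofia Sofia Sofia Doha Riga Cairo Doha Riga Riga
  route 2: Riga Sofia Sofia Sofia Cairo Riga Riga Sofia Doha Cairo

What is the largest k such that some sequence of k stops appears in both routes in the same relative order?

6

One common subsequence of length 6: Sofia (route 1 #1, route 2 #2), Sofia (route 1 #2, route 2 #3), Sofia (route 1 #3, route 2 #4), Cairo (route 1 #6, route 2 #5), Riga (route 1 #8, route 2 #6), Riga (route 1 #9, route 2 #7). dp[9][10] = 6 confirms this is the maximum.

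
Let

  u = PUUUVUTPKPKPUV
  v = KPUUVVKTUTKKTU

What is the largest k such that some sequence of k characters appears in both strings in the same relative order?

9

Match P [1,2], U [2,3], U [3,4], V [5,6], U [6,9], T [7,10], K [9,11], K [11,12], U [13,14] — 9 characters in the same relative order in both, and the DP table's final entry dp[14][14] is also 9, so no common subsequence is longer.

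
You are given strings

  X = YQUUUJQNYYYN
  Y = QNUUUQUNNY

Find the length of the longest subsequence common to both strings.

Match Q at X[2]=Y[1], then U at X[3]=Y[3], then U at X[4]=Y[4], then U at X[5]=Y[5], then Q at X[7]=Y[6], then N at X[8]=Y[9], then Y at X[11]=Y[10] — 7 characters in the same relative order in both. Since dp[12][10] = 7, nothing longer is possible.

7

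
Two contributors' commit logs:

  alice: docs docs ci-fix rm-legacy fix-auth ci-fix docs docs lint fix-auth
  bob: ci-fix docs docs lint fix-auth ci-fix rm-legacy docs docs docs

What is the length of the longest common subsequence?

6

One common subsequence of length 6: docs (alice #1, bob #2), docs (alice #2, bob #3), ci-fix (alice #3, bob #6), rm-legacy (alice #4, bob #7), docs (alice #7, bob #9), docs (alice #8, bob #10). Since dp[10][10] = 6, nothing longer is possible.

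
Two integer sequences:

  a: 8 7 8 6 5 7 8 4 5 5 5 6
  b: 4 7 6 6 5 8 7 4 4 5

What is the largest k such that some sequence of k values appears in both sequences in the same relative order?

Let dp[i][j] be the LCS length of the first i values of a and the first j values of b. dp[i][j] = dp[i-1][j-1]+1 when the i-th and j-th values match, else max(dp[i-1][j], dp[i][j-1]).
    ·  4  7  6  6  5  8  7  4  4  5
 ·  0  0  0  0  0  0  0  0  0  0  0
 8  0  0  0  0  0  0  1  1  1  1  1
 7  0  0  1  1  1  1  1  2  2  2  2
 8  0  0  1  1  1  1  2  2  2  2  2
 6  0  0  1  2  2  2  2  2  2  2  2
 5  0  0  1  2  2  3  3  3  3  3  3
 7  0  0  1  2  2  3  3  4  4  4  4
 8  0  0  1  2  2  3  4  4  4  4  4
 4  0  1  1  2  2  3  4  4  5  5  5
 5  0  1  1  2  2  3  4  4  5  5  6
 5  0  1  1  2  2  3  4  4  5  5  6
 5  0  1  1  2  2  3  4  4  5  5  6
 6  0  1  1  2  3  3  4  4  5  5  6
dp[12][10] = 6. One LCS (by backtracking along matches): 7, 6, 5, 7, 4, 5.

6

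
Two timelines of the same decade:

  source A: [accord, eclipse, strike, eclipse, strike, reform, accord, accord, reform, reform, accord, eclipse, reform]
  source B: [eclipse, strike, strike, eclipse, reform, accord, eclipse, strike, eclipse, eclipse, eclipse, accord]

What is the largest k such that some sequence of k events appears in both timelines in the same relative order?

6

Pick eclipse at source A[2]=source B[1], then strike at source A[3]=source B[3], then eclipse at source A[4]=source B[4], then reform at source A[6]=source B[5], then accord at source A[7]=source B[6], then accord at source A[11]=source B[12]; all 6 events appear in both, in order. dp[13][12] = 6 confirms this is the maximum.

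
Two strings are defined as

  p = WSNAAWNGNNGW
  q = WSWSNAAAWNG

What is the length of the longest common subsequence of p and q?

8

Let dp[i][j] be the LCS length of the first i characters of p and the first j characters of q. dp[i][j] = dp[i-1][j-1]+1 when the i-th and j-th characters match, else max(dp[i-1][j], dp[i][j-1]).
    ·  W  S  W  S  N  A  A  A  W  N  G
 ·  0  0  0  0  0  0  0  0  0  0  0  0
 W  0  1  1  1  1  1  1  1  1  1  1  1
 S  0  1  2  2  2  2  2  2  2  2  2  2
 N  0  1  2  2  2  3  3  3  3  3  3  3
 A  0  1  2  2  2  3  4  4  4  4  4  4
 A  0  1  2  2  2  3  4  5  5  5  5  5
 W  0  1  2  3  3  3  4  5  5  6  6  6
 N  0  1  2  3  3  4  4  5  5  6  7  7
 G  0  1  2  3  3  4  4  5  5  6  7  8
 N  0  1  2  3  3  4  4  5  5  6  7  8
 N  0  1  2  3  3  4  4  5  5  6  7  8
 G  0  1  2  3  3  4  4  5  5  6  7  8
 W  0  1  2  3  3  4  4  5  5  6  7  8
dp[12][11] = 8. One LCS (by backtracking along matches): WSNAAWNG.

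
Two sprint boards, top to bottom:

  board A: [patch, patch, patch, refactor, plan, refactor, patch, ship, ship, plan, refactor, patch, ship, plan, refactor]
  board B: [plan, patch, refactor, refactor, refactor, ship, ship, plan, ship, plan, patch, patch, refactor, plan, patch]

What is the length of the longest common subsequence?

9

Match patch [1,2]; then refactor [4,4]; then refactor [6,5]; then ship [8,6]; then ship [9,7]; then plan [10,8]; then ship [13,9]; then plan [14,10]; then refactor [15,13] — 9 tasks in the same relative order in both. The LCS DP gives dp[15][15] = 9, so this is optimal.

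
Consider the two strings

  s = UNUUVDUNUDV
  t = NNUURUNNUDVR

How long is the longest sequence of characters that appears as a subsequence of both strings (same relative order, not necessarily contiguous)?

Let dp[i][j] be the LCS length of the first i characters of s and the first j characters of t. dp[i][j] = dp[i-1][j-1]+1 when the i-th and j-th characters match, else max(dp[i-1][j], dp[i][j-1]).
    ·  N  N  U  U  R  U  N  N  U  D  V  R
 ·  0  0  0  0  0  0  0  0  0  0  0  0  0
 U  0  0  0  1  1  1  1  1  1  1  1  1  1
 N  0  1  1  1  1  1  1  2  2  2  2  2  2
 U  0  1  1  2  2  2  2  2  2  3  3  3  3
 U  0  1  1  2  3  3  3  3  3  3  3  3  3
 V  0  1  1  2  3  3  3  3  3  3  3  4  4
 D  0  1  1  2  3  3  3  3  3  3  4  4  4
 U  0  1  1  2  3  3  4  4  4  4  4  4  4
 N  0  1  2  2  3  3  4  5  5  5  5  5  5
 U  0  1  2  3  3  3  4  5  5  6  6  6  6
 D  0  1  2  3  3  3  4  5  5  6  7  7  7
 V  0  1  2  3  3  3  4  5  5  6  7  8  8
dp[11][12] = 8. One LCS (by backtracking along matches): NUUUNUDV.

8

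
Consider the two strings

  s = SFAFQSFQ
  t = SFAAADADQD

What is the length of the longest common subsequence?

One common subsequence of length 4: S [1,1] → F [2,2] → A [3,7] → Q [5,9], and the DP table's final entry dp[8][10] is also 4, so no common subsequence is longer.

4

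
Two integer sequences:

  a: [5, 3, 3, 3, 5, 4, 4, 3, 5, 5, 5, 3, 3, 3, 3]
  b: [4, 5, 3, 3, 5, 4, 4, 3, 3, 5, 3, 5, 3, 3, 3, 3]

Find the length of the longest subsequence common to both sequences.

13

One common subsequence of length 13: 5 at a[1]=b[2] → 3 at a[3]=b[3] → 3 at a[4]=b[4] → 5 at a[5]=b[5] → 4 at a[6]=b[6] → 4 at a[7]=b[7] → 3 at a[8]=b[9] → 5 at a[9]=b[10] → 5 at a[11]=b[12] → 3 at a[12]=b[13] → 3 at a[13]=b[14] → 3 at a[14]=b[15] → 3 at a[15]=b[16], and the DP table's final entry dp[15][16] is also 13, so no common subsequence is longer.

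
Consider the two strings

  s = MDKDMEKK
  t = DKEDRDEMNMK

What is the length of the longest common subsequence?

5

Let dp[i][j] be the LCS length of the first i characters of s and the first j characters of t. dp[i][j] = dp[i-1][j-1]+1 when the i-th and j-th characters match, else max(dp[i-1][j], dp[i][j-1]).
    ·  D  K  E  D  R  D  E  M  N  M  K
 ·  0  0  0  0  0  0  0  0  0  0  0  0
 M  0  0  0  0  0  0  0  0  1  1  1  1
 D  0  1  1  1  1  1  1  1  1  1  1  1
 K  0  1  2  2  2  2  2  2  2  2  2  2
 D  0  1  2  2  3  3  3  3  3  3  3  3
 M  0  1  2  2  3  3  3  3  4  4  4  4
 E  0  1  2  3  3  3  3  4  4  4  4  4
 K  0  1  2  3  3  3  3  4  4  4  4  5
 K  0  1  2  3  3  3  3  4  4  4  4  5
dp[8][11] = 5. One LCS (by backtracking along matches): DKDMK.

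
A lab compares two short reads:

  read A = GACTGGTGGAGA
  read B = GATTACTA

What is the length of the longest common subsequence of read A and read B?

6

Let dp[i][j] be the LCS length of the first i bases of read A and the first j bases of read B. dp[i][j] = dp[i-1][j-1]+1 when the i-th and j-th bases match, else max(dp[i-1][j], dp[i][j-1]).
    ·  G  A  T  T  A  C  T  A
 ·  0  0  0  0  0  0  0  0  0
 G  0  1  1  1  1  1  1  1  1
 A  0  1  2  2  2  2  2  2  2
 C  0  1  2  2  2  2  3  3  3
 T  0  1  2  3  3  3  3  4  4
 G  0  1  2  3  3  3  3  4  4
 G  0  1  2  3  3  3  3  4  4
 T  0  1  2  3  4  4  4  4  4
 G  0  1  2  3  4  4  4  4  4
 G  0  1  2  3  4  4  4  4  4
 A  0  1  2  3  4  5  5  5  5
 G  0  1  2  3  4  5  5  5  5
 A  0  1  2  3  4  5  5  5  6
dp[12][8] = 6. One LCS (by backtracking along matches): GATTAA.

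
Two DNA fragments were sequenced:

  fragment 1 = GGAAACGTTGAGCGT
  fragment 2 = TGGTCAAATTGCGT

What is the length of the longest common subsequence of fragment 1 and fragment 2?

11

Pick G [1,2] → G [2,3] → A [3,6] → A [4,7] → A [5,8] → T [8,9] → T [9,10] → G [12,11] → C [13,12] → G [14,13] → T [15,14]; all 11 bases appear in both, in order. Since dp[15][14] = 11, nothing longer is possible.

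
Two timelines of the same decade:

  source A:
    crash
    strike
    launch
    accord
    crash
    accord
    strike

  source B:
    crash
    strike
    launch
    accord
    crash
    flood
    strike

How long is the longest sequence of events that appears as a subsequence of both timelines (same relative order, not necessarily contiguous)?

One common subsequence of length 6: crash [1,1]; then strike [2,2]; then launch [3,3]; then accord [4,4]; then crash [5,5]; then strike [7,7], and the DP table's final entry dp[7][7] is also 6, so no common subsequence is longer.

6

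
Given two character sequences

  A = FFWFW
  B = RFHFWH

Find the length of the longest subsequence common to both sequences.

3

Let dp[i][j] be the LCS length of the first i characters of A and the first j characters of B. dp[i][j] = dp[i-1][j-1]+1 when the i-th and j-th characters match, else max(dp[i-1][j], dp[i][j-1]).
    ·  R  F  H  F  W  H
 ·  0  0  0  0  0  0  0
 F  0  0  1  1  1  1  1
 F  0  0  1  1  2  2  2
 W  0  0  1  1  2  3  3
 F  0  0  1  1  2  3  3
 W  0  0  1  1  2  3  3
dp[5][6] = 3. One LCS (by backtracking along matches): FFW.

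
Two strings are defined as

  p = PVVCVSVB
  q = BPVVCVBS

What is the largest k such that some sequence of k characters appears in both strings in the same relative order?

6

Pick P at p[1]=q[2], V at p[2]=q[3], V at p[3]=q[4], C at p[4]=q[5], V at p[5]=q[6], S at p[6]=q[8]; all 6 characters appear in both, in order. Since dp[8][8] = 6, nothing longer is possible.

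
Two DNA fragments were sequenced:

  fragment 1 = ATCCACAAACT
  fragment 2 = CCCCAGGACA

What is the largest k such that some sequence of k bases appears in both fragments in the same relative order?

6

Let dp[i][j] be the LCS length of the first i bases of fragment 1 and the first j bases of fragment 2. dp[i][j] = dp[i-1][j-1]+1 when the i-th and j-th bases match, else max(dp[i-1][j], dp[i][j-1]).
    ·  C  C  C  C  A  G  G  A  C  A
 ·  0  0  0  0  0  0  0  0  0  0  0
 A  0  0  0  0  0  1  1  1  1  1  1
 T  0  0  0  0  0  1  1  1  1  1  1
 C  0  1  1  1  1  1  1  1  1  2  2
 C  0  1  2  2  2  2  2  2  2  2  2
 A  0  1  2  2  2  3  3  3  3  3  3
 C  0  1  2  3  3  3  3  3  3  4  4
 A  0  1  2  3  3  4  4  4  4  4  5
 A  0  1  2  3  3  4  4  4  5  5  5
 A  0  1  2  3  3  4  4  4  5  5  6
 C  0  1  2  3  4  4  4  4  5  6  6
 T  0  1  2  3  4  4  4  4  5  6  6
dp[11][10] = 6. One LCS (by backtracking along matches): CCCAAA.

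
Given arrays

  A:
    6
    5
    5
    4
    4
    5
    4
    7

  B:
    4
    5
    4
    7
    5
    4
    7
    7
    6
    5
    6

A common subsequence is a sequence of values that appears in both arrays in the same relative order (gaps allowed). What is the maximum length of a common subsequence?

Pick 5 (A #3, B #2) → 4 (A #4, B #3) → 5 (A #6, B #5) → 4 (A #7, B #6) → 7 (A #8, B #8); all 5 values appear in both, in order. The LCS DP gives dp[8][11] = 5, so this is optimal.

5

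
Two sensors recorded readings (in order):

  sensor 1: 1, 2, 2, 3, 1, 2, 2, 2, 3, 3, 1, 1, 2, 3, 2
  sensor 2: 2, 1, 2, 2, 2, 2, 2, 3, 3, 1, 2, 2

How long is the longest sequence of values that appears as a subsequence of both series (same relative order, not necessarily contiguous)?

11

Taking 1 (sensor 1 #1, sensor 2 #2); then 2 (sensor 1 #2, sensor 2 #3); then 2 (sensor 1 #3, sensor 2 #4); then 2 (sensor 1 #6, sensor 2 #5); then 2 (sensor 1 #7, sensor 2 #6); then 2 (sensor 1 #8, sensor 2 #7); then 3 (sensor 1 #9, sensor 2 #8); then 3 (sensor 1 #10, sensor 2 #9); then 1 (sensor 1 #12, sensor 2 #10); then 2 (sensor 1 #13, sensor 2 #11); then 2 (sensor 1 #15, sensor 2 #12) gives a common subsequence of length 11, and the DP table's final entry dp[15][12] is also 11, so no common subsequence is longer.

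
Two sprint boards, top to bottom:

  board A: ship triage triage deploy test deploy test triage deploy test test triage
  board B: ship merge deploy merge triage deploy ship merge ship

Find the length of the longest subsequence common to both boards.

4

Match ship at board A[1]=board B[1]; then deploy at board A[4]=board B[3]; then triage at board A[8]=board B[5]; then deploy at board A[9]=board B[6] — 4 tasks in the same relative order in both. The LCS DP gives dp[12][9] = 4, so this is optimal.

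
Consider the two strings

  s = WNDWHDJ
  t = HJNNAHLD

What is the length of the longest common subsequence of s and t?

Pick N (s #2, t #4), H (s #5, t #6), D (s #6, t #8); all 3 characters appear in both, in order. The LCS DP gives dp[7][8] = 3, so this is optimal.

3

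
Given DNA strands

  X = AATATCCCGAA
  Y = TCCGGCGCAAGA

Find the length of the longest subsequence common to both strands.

7

Match T at X[5]=Y[1], C at X[6]=Y[2], C at X[7]=Y[3], C at X[8]=Y[6], G at X[9]=Y[7], A at X[10]=Y[10], A at X[11]=Y[12] — 7 bases in the same relative order in both. The LCS DP gives dp[11][12] = 7, so this is optimal.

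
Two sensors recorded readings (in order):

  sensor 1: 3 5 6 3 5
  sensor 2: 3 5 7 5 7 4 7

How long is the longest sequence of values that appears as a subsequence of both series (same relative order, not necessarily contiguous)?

Let dp[i][j] be the LCS length of the first i values of sensor 1 and the first j values of sensor 2. dp[i][j] = dp[i-1][j-1]+1 when the i-th and j-th values match, else max(dp[i-1][j], dp[i][j-1]).
    ·  3  5  7  5  7  4  7
 ·  0  0  0  0  0  0  0  0
 3  0  1  1  1  1  1  1  1
 5  0  1  2  2  2  2  2  2
 6  0  1  2  2  2  2  2  2
 3  0  1  2  2  2  2  2  2
 5  0  1  2  2  3  3  3  3
dp[5][7] = 3. One LCS (by backtracking along matches): 3, 5, 5.

3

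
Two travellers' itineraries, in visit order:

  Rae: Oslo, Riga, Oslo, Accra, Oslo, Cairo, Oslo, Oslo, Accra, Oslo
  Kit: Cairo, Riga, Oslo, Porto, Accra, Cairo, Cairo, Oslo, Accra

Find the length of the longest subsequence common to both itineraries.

6

Taking Riga at Rae[2]=Kit[2]; then Oslo at Rae[3]=Kit[3]; then Accra at Rae[4]=Kit[5]; then Cairo at Rae[6]=Kit[7]; then Oslo at Rae[8]=Kit[8]; then Accra at Rae[9]=Kit[9] gives a common subsequence of length 6. dp[10][9] = 6 confirms this is the maximum.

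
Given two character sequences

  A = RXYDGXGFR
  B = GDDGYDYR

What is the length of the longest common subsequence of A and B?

3

Let dp[i][j] be the LCS length of the first i characters of A and the first j characters of B. dp[i][j] = dp[i-1][j-1]+1 when the i-th and j-th characters match, else max(dp[i-1][j], dp[i][j-1]).
    ·  G  D  D  G  Y  D  Y  R
 ·  0  0  0  0  0  0  0  0  0
 R  0  0  0  0  0  0  0  0  1
 X  0  0  0  0  0  0  0  0  1
 Y  0  0  0  0  0  1  1  1  1
 D  0  0  1  1  1  1  2  2  2
 G  0  1  1  1  2  2  2  2  2
 X  0  1  1  1  2  2  2  2  2
 G  0  1  1  1  2  2  2  2  2
 F  0  1  1  1  2  2  2  2  2
 R  0  1  1  1  2  2  2  2  3
dp[9][8] = 3. One LCS (by backtracking along matches): YDR.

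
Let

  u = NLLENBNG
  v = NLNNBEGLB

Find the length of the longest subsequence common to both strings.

5

Match N at u[1]=v[1]; then L at u[2]=v[2]; then N at u[5]=v[4]; then B at u[6]=v[5]; then G at u[8]=v[7] — 5 characters in the same relative order in both, and the DP table's final entry dp[8][9] is also 5, so no common subsequence is longer.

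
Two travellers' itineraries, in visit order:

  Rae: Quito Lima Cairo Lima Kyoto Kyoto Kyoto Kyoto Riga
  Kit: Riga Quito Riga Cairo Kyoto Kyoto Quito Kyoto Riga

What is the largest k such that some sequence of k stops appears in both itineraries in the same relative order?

One common subsequence of length 6: Quito at Rae[1]=Kit[2], Cairo at Rae[3]=Kit[4], Kyoto at Rae[5]=Kit[5], Kyoto at Rae[6]=Kit[6], Kyoto at Rae[8]=Kit[8], Riga at Rae[9]=Kit[9]. dp[9][9] = 6 confirms this is the maximum.

6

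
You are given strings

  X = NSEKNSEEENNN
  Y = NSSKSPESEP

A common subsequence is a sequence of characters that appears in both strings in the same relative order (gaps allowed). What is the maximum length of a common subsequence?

6

One common subsequence of length 6: N at X[1]=Y[1]; then S at X[2]=Y[3]; then K at X[4]=Y[4]; then S at X[6]=Y[5]; then E at X[7]=Y[7]; then E at X[8]=Y[9]. Since dp[12][10] = 6, nothing longer is possible.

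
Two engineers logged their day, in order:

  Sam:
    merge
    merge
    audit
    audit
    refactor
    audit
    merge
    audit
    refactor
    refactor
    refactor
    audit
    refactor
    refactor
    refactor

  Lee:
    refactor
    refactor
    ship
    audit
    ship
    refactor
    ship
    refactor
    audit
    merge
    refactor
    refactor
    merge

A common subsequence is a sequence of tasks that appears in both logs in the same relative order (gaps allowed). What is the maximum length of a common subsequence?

7

Match refactor (Sam #5, Lee #2), audit (Sam #6, Lee #4), refactor (Sam #9, Lee #6), refactor (Sam #11, Lee #8), audit (Sam #12, Lee #9), refactor (Sam #13, Lee #11), refactor (Sam #14, Lee #12) — 7 tasks in the same relative order in both. Since dp[15][13] = 7, nothing longer is possible.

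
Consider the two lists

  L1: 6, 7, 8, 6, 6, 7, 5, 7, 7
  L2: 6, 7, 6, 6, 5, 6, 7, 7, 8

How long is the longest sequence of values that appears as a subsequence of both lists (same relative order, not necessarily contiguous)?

Let dp[i][j] be the LCS length of the first i values of L1 and the first j values of L2. dp[i][j] = dp[i-1][j-1]+1 when the i-th and j-th values match, else max(dp[i-1][j], dp[i][j-1]).
    ·  6  7  6  6  5  6  7  7  8
 ·  0  0  0  0  0  0  0  0  0  0
 6  0  1  1  1  1  1  1  1  1  1
 7  0  1  2  2  2  2  2  2  2  2
 8  0  1  2  2  2  2  2  2  2  3
 6  0  1  2  3  3  3  3  3  3  3
 6  0  1  2  3  4  4  4  4  4  4
 7  0  1  2  3  4  4  4  5  5  5
 5  0  1  2  3  4  5  5  5  5  5
 7  0  1  2  3  4  5  5  6  6  6
 7  0  1  2  3  4  5  5  6  7  7
dp[9][9] = 7. One LCS (by backtracking along matches): 6, 7, 6, 6, 5, 7, 7.

7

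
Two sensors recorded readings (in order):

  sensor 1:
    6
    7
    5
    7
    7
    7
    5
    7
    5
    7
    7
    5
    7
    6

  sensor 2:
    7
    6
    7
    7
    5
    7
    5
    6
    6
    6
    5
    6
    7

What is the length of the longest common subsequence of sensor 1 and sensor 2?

Taking 6 at sensor 1[1]=sensor 2[2]; then 7 at sensor 1[5]=sensor 2[3]; then 7 at sensor 1[6]=sensor 2[4]; then 5 at sensor 1[7]=sensor 2[5]; then 7 at sensor 1[8]=sensor 2[6]; then 5 at sensor 1[9]=sensor 2[7]; then 5 at sensor 1[12]=sensor 2[11]; then 7 at sensor 1[13]=sensor 2[13] gives a common subsequence of length 8. The LCS DP gives dp[14][13] = 8, so this is optimal.

8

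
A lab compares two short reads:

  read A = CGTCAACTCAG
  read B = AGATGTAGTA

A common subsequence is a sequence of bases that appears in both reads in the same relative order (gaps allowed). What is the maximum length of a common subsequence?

5

Match G at read A[2]=read B[5], T at read A[3]=read B[6], A at read A[5]=read B[7], T at read A[8]=read B[9], A at read A[10]=read B[10] — 5 bases in the same relative order in both. Since dp[11][10] = 5, nothing longer is possible.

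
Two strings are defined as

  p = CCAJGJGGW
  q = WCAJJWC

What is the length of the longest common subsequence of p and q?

5

Let dp[i][j] be the LCS length of the first i characters of p and the first j characters of q. dp[i][j] = dp[i-1][j-1]+1 when the i-th and j-th characters match, else max(dp[i-1][j], dp[i][j-1]).
    ·  W  C  A  J  J  W  C
 ·  0  0  0  0  0  0  0  0
 C  0  0  1  1  1  1  1  1
 C  0  0  1  1  1  1  1  2
 A  0  0  1  2  2  2  2  2
 J  0  0  1  2  3  3  3  3
 G  0  0  1  2  3  3  3  3
 J  0  0  1  2  3  4  4  4
 G  0  0  1  2  3  4  4  4
 G  0  0  1  2  3  4  4  4
 W  0  1  1  2  3  4  5  5
dp[9][7] = 5. One LCS (by backtracking along matches): CAJJW.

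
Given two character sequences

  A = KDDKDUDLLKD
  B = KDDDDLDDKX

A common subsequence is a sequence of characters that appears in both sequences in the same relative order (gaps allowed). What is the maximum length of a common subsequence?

7

One common subsequence of length 7: K at A[1]=B[1]; then D at A[2]=B[2]; then D at A[3]=B[3]; then D at A[5]=B[4]; then D at A[7]=B[5]; then L at A[8]=B[6]; then K at A[10]=B[9]. Since dp[11][10] = 7, nothing longer is possible.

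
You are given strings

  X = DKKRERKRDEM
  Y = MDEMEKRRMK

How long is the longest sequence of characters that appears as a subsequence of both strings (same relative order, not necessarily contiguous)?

5

Pick D (X #1, Y #2), K (X #3, Y #6), R (X #4, Y #7), R (X #6, Y #8), K (X #7, Y #10); all 5 characters appear in both, in order. The LCS DP gives dp[11][10] = 5, so this is optimal.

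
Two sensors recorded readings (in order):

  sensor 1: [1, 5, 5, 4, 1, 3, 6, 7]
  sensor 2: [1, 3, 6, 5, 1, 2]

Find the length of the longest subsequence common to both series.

Let dp[i][j] be the LCS length of the first i values of sensor 1 and the first j values of sensor 2. dp[i][j] = dp[i-1][j-1]+1 when the i-th and j-th values match, else max(dp[i-1][j], dp[i][j-1]).
    ·  1  3  6  5  1  2
 ·  0  0  0  0  0  0  0
 1  0  1  1  1  1  1  1
 5  0  1  1  1  2  2  2
 5  0  1  1  1  2  2  2
 4  0  1  1  1  2  2  2
 1  0  1  1  1  2  3  3
 3  0  1  2  2  2  3  3
 6  0  1  2  3  3  3  3
 7  0  1  2  3  3  3  3
dp[8][6] = 3. One LCS (by backtracking along matches): 1, 5, 1.

3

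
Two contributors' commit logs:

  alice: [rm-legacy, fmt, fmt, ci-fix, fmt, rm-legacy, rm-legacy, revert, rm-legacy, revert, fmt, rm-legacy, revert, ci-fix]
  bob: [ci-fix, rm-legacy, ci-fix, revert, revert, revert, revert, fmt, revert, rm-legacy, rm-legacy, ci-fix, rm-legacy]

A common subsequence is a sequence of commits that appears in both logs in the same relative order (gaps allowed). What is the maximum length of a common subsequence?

7

Match rm-legacy at alice[1]=bob[2]; then ci-fix at alice[4]=bob[3]; then fmt at alice[5]=bob[8]; then revert at alice[8]=bob[9]; then rm-legacy at alice[9]=bob[10]; then rm-legacy at alice[12]=bob[11]; then ci-fix at alice[14]=bob[12] — 7 commits in the same relative order in both. The LCS DP gives dp[14][13] = 7, so this is optimal.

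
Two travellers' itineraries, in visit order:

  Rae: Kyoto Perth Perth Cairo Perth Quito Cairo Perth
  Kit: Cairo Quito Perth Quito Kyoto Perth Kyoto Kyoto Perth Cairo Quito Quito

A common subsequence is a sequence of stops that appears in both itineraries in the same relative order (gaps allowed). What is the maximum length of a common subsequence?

5

One common subsequence of length 5: Kyoto at Rae[1]=Kit[5]; then Perth at Rae[2]=Kit[6]; then Perth at Rae[3]=Kit[9]; then Cairo at Rae[4]=Kit[10]; then Quito at Rae[6]=Kit[12]. Since dp[8][12] = 5, nothing longer is possible.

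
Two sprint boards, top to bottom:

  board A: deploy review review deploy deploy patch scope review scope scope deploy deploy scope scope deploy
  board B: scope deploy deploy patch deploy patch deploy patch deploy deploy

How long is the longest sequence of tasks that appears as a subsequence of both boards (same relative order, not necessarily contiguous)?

Taking deploy (board A #1, board B #2) → deploy (board A #4, board B #3) → deploy (board A #5, board B #5) → patch (board A #6, board B #6) → deploy (board A #11, board B #7) → deploy (board A #12, board B #9) → deploy (board A #15, board B #10) gives a common subsequence of length 7. dp[15][10] = 7 confirms this is the maximum.

7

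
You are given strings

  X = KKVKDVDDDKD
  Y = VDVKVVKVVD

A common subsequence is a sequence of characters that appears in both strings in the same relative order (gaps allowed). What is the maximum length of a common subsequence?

Pick K (X #1, Y #4), K (X #2, Y #7), V (X #3, Y #8), V (X #6, Y #9), D (X #11, Y #10); all 5 characters appear in both, in order. Since dp[11][10] = 5, nothing longer is possible.

5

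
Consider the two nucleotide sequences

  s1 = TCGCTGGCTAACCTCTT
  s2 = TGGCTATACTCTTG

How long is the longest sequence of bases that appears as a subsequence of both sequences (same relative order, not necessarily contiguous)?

Match T at s1[5]=s2[1], then G at s1[6]=s2[2], then G at s1[7]=s2[3], then C at s1[8]=s2[4], then T at s1[9]=s2[5], then A at s1[10]=s2[6], then A at s1[11]=s2[8], then C at s1[13]=s2[9], then T at s1[14]=s2[10], then C at s1[15]=s2[11], then T at s1[16]=s2[12], then T at s1[17]=s2[13] — 12 bases in the same relative order in both. Since dp[17][14] = 12, nothing longer is possible.

12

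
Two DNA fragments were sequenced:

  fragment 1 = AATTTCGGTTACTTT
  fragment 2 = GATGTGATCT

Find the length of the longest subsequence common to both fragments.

7

Let dp[i][j] be the LCS length of the first i bases of fragment 1 and the first j bases of fragment 2. dp[i][j] = dp[i-1][j-1]+1 when the i-th and j-th bases match, else max(dp[i-1][j], dp[i][j-1]).
    ·  G  A  T  G  T  G  A  T  C  T
 ·  0  0  0  0  0  0  0  0  0  0  0
 A  0  0  1  1  1  1  1  1  1  1  1
 A  0  0  1  1  1  1  1  2  2  2  2
 T  0  0  1  2  2  2  2  2  3  3  3
 T  0  0  1  2  2  3  3  3  3  3  4
 T  0  0  1  2  2  3  3  3  4  4  4
 C  0  0  1  2  2  3  3  3  4  5  5
 G  0  1  1  2  3  3  4  4  4  5  5
 G  0  1  1  2  3  3  4  4  4  5  5
 T  0  1  1  2  3  4  4  4  5  5  6
 T  0  1  1  2  3  4  4  4  5  5  6
 A  0  1  2  2  3  4  4  5  5  5  6
 C  0  1  2  2  3  4  4  5  5  6  6
 T  0  1  2  3  3  4  4  5  6  6  7
 T  0  1  2  3  3  4  4  5  6  6  7
 T  0  1  2  3  3  4  4  5  6  6  7
dp[15][10] = 7. One LCS (by backtracking along matches): ATTGTCT.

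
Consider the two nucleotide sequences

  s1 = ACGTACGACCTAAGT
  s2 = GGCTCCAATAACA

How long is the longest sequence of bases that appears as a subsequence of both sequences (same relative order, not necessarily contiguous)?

Pick C (s1 #2, s2 #3); then T (s1 #4, s2 #4); then A (s1 #5, s2 #7); then A (s1 #8, s2 #8); then T (s1 #11, s2 #9); then A (s1 #12, s2 #11); then A (s1 #13, s2 #13); all 7 bases appear in both, in order, and the DP table's final entry dp[15][13] is also 7, so no common subsequence is longer.

7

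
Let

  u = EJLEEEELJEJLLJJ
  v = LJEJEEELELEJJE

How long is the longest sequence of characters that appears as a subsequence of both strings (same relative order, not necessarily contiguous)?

10

Match E [1,3]; then J [2,4]; then E [4,5]; then E [5,6]; then E [6,7]; then E [7,9]; then L [8,10]; then E [10,11]; then J [11,12]; then J [14,13] — 10 characters in the same relative order in both, and the DP table's final entry dp[15][14] is also 10, so no common subsequence is longer.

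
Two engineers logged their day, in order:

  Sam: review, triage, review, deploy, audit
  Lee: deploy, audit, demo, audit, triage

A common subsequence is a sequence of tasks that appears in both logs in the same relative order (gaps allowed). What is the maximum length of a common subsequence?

Pick deploy (Sam #4, Lee #1), audit (Sam #5, Lee #4); all 2 tasks appear in both, in order. The LCS DP gives dp[5][5] = 2, so this is optimal.

2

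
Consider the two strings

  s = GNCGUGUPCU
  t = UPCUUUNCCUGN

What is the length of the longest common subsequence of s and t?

5

Let dp[i][j] be the LCS length of the first i characters of s and the first j characters of t. dp[i][j] = dp[i-1][j-1]+1 when the i-th and j-th characters match, else max(dp[i-1][j], dp[i][j-1]).
    ·  U  P  C  U  U  U  N  C  C  U  G  N
 ·  0  0  0  0  0  0  0  0  0  0  0  0  0
 G  0  0  0  0  0  0  0  0  0  0  0  1  1
 N  0  0  0  0  0  0  0  1  1  1  1  1  2
 C  0  0  0  1  1  1  1  1  2  2  2  2  2
 G  0  0  0  1  1  1  1  1  2  2  2  3  3
 U  0  1  1  1  2  2  2  2  2  2  3  3  3
 G  0  1  1  1  2  2  2  2  2  2  3  4  4
 U  0  1  1  1  2  3  3  3  3  3  3  4  4
 P  0  1  2  2  2  3  3  3  3  3  3  4  4
 C  0  1  2  3  3  3  3  3  4  4  4  4  4
 U  0  1  2  3  4  4  4  4  4  4  5  5  5
dp[10][12] = 5. One LCS (by backtracking along matches): CUUCU.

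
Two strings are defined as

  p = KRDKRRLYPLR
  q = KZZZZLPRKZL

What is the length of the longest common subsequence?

4

Taking K at p[1]=q[1] → R at p[2]=q[8] → K at p[4]=q[9] → L at p[10]=q[11] gives a common subsequence of length 4. Since dp[11][11] = 4, nothing longer is possible.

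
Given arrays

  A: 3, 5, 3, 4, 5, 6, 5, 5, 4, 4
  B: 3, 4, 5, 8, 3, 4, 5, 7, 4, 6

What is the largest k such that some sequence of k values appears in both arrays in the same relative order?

6

Let dp[i][j] be the LCS length of the first i values of A and the first j values of B. dp[i][j] = dp[i-1][j-1]+1 when the i-th and j-th values match, else max(dp[i-1][j], dp[i][j-1]).
    ·  3  4  5  8  3  4  5  7  4  6
 ·  0  0  0  0  0  0  0  0  0  0  0
 3  0  1  1  1  1  1  1  1  1  1  1
 5  0  1  1  2  2  2  2  2  2  2  2
 3  0  1  1  2  2  3  3  3  3  3  3
 4  0  1  2  2  2  3  4  4  4  4  4
 5  0  1  2  3  3  3  4  5  5  5  5
 6  0  1  2  3  3  3  4  5  5  5  6
 5  0  1  2  3  3  3  4  5  5  5  6
 5  0  1  2  3  3  3  4  5  5  5  6
 4  0  1  2  3  3  3  4  5  5  6  6
 4  0  1  2  3  3  3  4  5  5  6  6
dp[10][10] = 6. One LCS (by backtracking along matches): 3, 5, 3, 4, 5, 6.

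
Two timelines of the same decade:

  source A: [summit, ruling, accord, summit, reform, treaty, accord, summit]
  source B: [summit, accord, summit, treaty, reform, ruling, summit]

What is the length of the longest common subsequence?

5

One common subsequence of length 5: summit [1,1], then accord [3,2], then summit [4,3], then reform [5,5], then summit [8,7]. dp[8][7] = 5 confirms this is the maximum.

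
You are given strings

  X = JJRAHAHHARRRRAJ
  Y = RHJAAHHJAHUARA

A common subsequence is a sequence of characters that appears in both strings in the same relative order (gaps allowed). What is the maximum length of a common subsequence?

8

One common subsequence of length 8: J [1,3]; then A [4,5]; then H [5,7]; then A [6,9]; then H [7,10]; then A [9,12]; then R [13,13]; then A [14,14], and the DP table's final entry dp[15][14] is also 8, so no common subsequence is longer.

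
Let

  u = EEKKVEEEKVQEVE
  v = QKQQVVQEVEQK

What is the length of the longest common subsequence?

Pick K (u #3, v #2), then V (u #5, v #5), then V (u #10, v #6), then Q (u #11, v #7), then E (u #12, v #8), then V (u #13, v #9), then E (u #14, v #10); all 7 characters appear in both, in order, and the DP table's final entry dp[14][12] is also 7, so no common subsequence is longer.

7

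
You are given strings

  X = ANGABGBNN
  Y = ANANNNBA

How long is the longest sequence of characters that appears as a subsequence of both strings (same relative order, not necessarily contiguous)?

Let dp[i][j] be the LCS length of the first i characters of X and the first j characters of Y. dp[i][j] = dp[i-1][j-1]+1 when the i-th and j-th characters match, else max(dp[i-1][j], dp[i][j-1]).
    ·  A  N  A  N  N  N  B  A
 ·  0  0  0  0  0  0  0  0  0
 A  0  1  1  1  1  1  1  1  1
 N  0  1  2  2  2  2  2  2  2
 G  0  1  2  2  2  2  2  2  2
 A  0  1  2  3  3  3  3  3  3
 B  0  1  2  3  3  3  3  4  4
 G  0  1  2  3  3  3  3  4  4
 B  0  1  2  3  3  3  3  4  4
 N  0  1  2  3  4  4  4  4  4
 N  0  1  2  3  4  5  5  5  5
dp[9][8] = 5. One LCS (by backtracking along matches): ANANN.

5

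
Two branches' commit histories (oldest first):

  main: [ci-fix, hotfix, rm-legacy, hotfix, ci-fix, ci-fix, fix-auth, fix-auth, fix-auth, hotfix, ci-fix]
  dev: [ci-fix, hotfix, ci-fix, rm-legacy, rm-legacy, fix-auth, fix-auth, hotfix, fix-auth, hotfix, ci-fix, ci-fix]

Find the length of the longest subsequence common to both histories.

Taking ci-fix [1,1]; then hotfix [2,2]; then rm-legacy [3,5]; then fix-auth [7,6]; then fix-auth [8,7]; then fix-auth [9,9]; then hotfix [10,10]; then ci-fix [11,12] gives a common subsequence of length 8. Since dp[11][12] = 8, nothing longer is possible.

8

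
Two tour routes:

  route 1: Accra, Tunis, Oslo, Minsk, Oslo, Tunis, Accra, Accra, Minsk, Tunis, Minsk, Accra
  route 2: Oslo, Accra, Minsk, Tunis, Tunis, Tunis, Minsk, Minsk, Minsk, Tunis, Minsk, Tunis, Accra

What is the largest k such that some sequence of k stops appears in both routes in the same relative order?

One common subsequence of length 7: Accra at route 1[1]=route 2[2]; then Tunis at route 1[2]=route 2[6]; then Minsk at route 1[4]=route 2[9]; then Tunis at route 1[6]=route 2[10]; then Minsk at route 1[9]=route 2[11]; then Tunis at route 1[10]=route 2[12]; then Accra at route 1[12]=route 2[13], and the DP table's final entry dp[12][13] is also 7, so no common subsequence is longer.

7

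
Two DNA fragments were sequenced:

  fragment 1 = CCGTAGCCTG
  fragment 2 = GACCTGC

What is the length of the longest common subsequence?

Pick G [3,1] → A [5,2] → C [7,3] → C [8,4] → T [9,5] → G [10,6]; all 6 bases appear in both, in order, and the DP table's final entry dp[10][7] is also 6, so no common subsequence is longer.

6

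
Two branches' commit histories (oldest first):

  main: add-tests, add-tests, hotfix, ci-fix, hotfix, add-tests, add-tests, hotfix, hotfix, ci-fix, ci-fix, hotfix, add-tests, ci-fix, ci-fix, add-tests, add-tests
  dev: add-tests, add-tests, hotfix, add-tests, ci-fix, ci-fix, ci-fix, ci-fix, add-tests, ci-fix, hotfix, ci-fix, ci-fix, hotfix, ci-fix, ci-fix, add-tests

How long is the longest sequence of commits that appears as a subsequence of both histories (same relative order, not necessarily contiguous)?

12

Match add-tests [1,1]; then add-tests [2,2]; then hotfix [3,3]; then ci-fix [4,8]; then add-tests [6,9]; then hotfix [9,11]; then ci-fix [10,12]; then ci-fix [11,13]; then hotfix [12,14]; then ci-fix [14,15]; then ci-fix [15,16]; then add-tests [17,17] — 12 commits in the same relative order in both. dp[17][17] = 12 confirms this is the maximum.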